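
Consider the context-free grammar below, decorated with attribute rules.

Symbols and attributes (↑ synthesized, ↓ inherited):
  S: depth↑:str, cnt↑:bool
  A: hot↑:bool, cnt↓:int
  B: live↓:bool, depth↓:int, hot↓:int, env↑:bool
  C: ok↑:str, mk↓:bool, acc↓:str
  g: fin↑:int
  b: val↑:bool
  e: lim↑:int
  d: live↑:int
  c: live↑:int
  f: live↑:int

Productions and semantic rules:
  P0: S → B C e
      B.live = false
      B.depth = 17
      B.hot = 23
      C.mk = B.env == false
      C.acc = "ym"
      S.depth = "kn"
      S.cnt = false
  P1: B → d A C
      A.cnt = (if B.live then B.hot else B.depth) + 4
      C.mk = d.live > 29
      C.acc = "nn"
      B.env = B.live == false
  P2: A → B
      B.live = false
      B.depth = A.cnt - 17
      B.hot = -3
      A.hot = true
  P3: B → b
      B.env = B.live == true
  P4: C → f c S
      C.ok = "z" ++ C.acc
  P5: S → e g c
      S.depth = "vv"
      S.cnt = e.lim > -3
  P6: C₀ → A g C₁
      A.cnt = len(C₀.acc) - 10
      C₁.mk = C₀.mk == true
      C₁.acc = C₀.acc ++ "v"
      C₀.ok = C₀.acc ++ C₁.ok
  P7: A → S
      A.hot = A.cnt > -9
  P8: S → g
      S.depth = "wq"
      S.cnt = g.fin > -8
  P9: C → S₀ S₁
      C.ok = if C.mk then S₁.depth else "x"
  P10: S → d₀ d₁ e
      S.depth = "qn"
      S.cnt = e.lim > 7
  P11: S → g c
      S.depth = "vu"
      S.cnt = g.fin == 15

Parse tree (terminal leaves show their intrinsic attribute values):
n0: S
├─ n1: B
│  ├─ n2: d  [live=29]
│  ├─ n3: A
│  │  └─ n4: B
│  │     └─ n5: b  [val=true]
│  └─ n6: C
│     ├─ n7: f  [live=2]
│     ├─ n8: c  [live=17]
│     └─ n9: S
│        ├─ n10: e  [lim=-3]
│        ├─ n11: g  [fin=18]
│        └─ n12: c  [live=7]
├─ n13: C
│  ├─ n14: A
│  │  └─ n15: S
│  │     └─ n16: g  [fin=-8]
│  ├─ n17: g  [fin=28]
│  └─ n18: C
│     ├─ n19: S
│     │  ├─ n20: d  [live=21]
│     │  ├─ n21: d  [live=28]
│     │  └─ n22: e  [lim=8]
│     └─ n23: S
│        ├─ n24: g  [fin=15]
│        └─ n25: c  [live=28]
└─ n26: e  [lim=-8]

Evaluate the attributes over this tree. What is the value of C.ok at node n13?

1. n1.live = false  [false]
2. n1.depth = 17  [17]
3. n1.hot = 23  [23]
4. n2.live = 29  [terminal]
5. n3.cnt = 21  [(if B.live then B.hot else B.depth) + 4]
6. n4.live = false  [false]
7. n4.depth = 4  [A.cnt - 17]
8. n4.hot = -3  [-3]
9. n5.val = true  [terminal]
10. n4.env = false  [B.live == true]
11. n3.hot = true  [true]
12. n6.mk = false  [d.live > 29]
13. n6.acc = "nn"  ["nn"]
14. n7.live = 2  [terminal]
15. n8.live = 17  [terminal]
16. n10.lim = -3  [terminal]
17. n11.fin = 18  [terminal]
18. n12.live = 7  [terminal]
19. n9.depth = "vv"  ["vv"]
20. n9.cnt = false  [e.lim > -3]
21. n6.ok = "znn"  ["z" ++ C.acc]
22. n1.env = true  [B.live == false]
23. n13.mk = false  [B.env == false]
24. n13.acc = "ym"  ["ym"]
25. n14.cnt = -8  [len(C₀.acc) - 10]
26. n16.fin = -8  [terminal]
27. n15.depth = "wq"  ["wq"]
28. n15.cnt = false  [g.fin > -8]
29. n14.hot = true  [A.cnt > -9]
30. n17.fin = 28  [terminal]
31. n18.mk = false  [C₀.mk == true]
32. n18.acc = "ymv"  [C₀.acc ++ "v"]
33. n20.live = 21  [terminal]
34. n21.live = 28  [terminal]
35. n22.lim = 8  [terminal]
36. n19.depth = "qn"  ["qn"]
37. n19.cnt = true  [e.lim > 7]
38. n24.fin = 15  [terminal]
39. n25.live = 28  [terminal]
40. n23.depth = "vu"  ["vu"]
41. n23.cnt = true  [g.fin == 15]
42. n18.ok = "x"  [if C.mk then S₁.depth else "x"]
43. n13.ok = "ymx"  [C₀.acc ++ C₁.ok]
44. n26.lim = -8  [terminal]
45. n0.depth = "kn"  ["kn"]
46. n0.cnt = false  [false]

"ymx"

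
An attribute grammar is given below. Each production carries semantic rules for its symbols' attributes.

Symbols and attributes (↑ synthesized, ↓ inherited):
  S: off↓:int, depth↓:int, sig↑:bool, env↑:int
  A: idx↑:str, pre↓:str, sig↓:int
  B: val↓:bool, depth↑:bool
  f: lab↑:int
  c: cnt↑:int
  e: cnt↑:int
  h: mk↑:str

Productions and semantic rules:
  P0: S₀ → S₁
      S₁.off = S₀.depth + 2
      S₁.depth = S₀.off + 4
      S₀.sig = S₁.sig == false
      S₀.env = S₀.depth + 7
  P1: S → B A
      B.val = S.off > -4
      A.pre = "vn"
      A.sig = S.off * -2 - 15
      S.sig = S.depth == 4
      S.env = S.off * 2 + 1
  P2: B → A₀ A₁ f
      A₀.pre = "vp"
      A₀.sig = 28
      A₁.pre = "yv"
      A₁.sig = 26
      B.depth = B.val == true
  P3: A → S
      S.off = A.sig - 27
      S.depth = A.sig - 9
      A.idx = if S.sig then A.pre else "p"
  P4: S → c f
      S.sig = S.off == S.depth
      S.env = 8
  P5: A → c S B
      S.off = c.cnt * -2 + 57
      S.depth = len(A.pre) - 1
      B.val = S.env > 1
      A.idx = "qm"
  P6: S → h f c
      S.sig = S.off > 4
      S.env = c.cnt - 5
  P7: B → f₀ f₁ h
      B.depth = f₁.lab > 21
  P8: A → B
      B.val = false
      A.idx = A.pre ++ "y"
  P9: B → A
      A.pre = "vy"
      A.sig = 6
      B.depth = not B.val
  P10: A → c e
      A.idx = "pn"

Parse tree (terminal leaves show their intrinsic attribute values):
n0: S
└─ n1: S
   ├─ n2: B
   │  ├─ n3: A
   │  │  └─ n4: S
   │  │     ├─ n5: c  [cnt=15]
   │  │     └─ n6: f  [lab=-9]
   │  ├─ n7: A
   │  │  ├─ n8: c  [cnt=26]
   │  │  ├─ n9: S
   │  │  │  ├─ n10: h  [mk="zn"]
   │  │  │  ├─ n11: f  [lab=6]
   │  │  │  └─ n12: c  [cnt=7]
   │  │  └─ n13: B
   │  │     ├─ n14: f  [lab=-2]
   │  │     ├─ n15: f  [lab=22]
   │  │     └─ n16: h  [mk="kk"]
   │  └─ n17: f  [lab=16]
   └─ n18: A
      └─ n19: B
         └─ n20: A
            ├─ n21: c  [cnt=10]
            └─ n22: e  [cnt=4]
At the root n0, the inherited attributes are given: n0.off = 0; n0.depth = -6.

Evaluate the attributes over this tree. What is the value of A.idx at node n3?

"p"

1. n0.off = 0  [given at root]
2. n0.depth = -6  [given at root]
3. n1.off = -4  [S₀.depth + 2]
4. n1.depth = 4  [S₀.off + 4]
5. n2.val = false  [S.off > -4]
6. n3.pre = "vp"  ["vp"]
7. n3.sig = 28  [28]
8. n4.off = 1  [A.sig - 27]
9. n4.depth = 19  [A.sig - 9]
10. n5.cnt = 15  [terminal]
11. n6.lab = -9  [terminal]
12. n4.sig = false  [S.off == S.depth]
13. n4.env = 8  [8]
14. n3.idx = "p"  [if S.sig then A.pre else "p"]
15. n7.pre = "yv"  ["yv"]
16. n7.sig = 26  [26]
17. n8.cnt = 26  [terminal]
18. n9.off = 5  [c.cnt * -2 + 57]
19. n9.depth = 1  [len(A.pre) - 1]
20. n10.mk = "zn"  [terminal]
21. n11.lab = 6  [terminal]
22. n12.cnt = 7  [terminal]
23. n9.sig = true  [S.off > 4]
24. n9.env = 2  [c.cnt - 5]
25. n13.val = true  [S.env > 1]
26. n14.lab = -2  [terminal]
27. n15.lab = 22  [terminal]
28. n16.mk = "kk"  [terminal]
29. n13.depth = true  [f₁.lab > 21]
30. n7.idx = "qm"  ["qm"]
31. n17.lab = 16  [terminal]
32. n2.depth = false  [B.val == true]
33. n18.pre = "vn"  ["vn"]
34. n18.sig = -7  [S.off * -2 - 15]
35. n19.val = false  [false]
36. n20.pre = "vy"  ["vy"]
37. n20.sig = 6  [6]
38. n21.cnt = 10  [terminal]
39. n22.cnt = 4  [terminal]
40. n20.idx = "pn"  ["pn"]
41. n19.depth = true  [not B.val]
42. n18.idx = "vny"  [A.pre ++ "y"]
43. n1.sig = true  [S.depth == 4]
44. n1.env = -7  [S.off * 2 + 1]
45. n0.sig = false  [S₁.sig == false]
46. n0.env = 1  [S₀.depth + 7]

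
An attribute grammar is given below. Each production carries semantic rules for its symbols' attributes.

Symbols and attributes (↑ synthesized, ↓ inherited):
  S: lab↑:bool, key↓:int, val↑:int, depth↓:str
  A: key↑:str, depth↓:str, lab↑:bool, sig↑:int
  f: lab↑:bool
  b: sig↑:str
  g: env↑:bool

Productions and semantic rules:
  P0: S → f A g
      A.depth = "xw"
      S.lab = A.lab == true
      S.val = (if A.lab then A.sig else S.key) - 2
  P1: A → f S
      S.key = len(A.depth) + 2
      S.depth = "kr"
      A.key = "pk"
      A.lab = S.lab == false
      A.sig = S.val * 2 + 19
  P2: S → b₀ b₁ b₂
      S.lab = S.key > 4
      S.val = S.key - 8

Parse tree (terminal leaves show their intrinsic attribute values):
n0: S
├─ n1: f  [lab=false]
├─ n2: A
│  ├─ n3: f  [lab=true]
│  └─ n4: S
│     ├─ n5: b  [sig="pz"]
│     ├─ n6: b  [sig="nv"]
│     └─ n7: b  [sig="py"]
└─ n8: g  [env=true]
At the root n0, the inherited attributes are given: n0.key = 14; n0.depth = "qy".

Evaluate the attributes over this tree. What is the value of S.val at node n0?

9

1. n0.key = 14  [given at root]
2. n0.depth = "qy"  [given at root]
3. n1.lab = false  [terminal]
4. n2.depth = "xw"  ["xw"]
5. n3.lab = true  [terminal]
6. n4.key = 4  [len(A.depth) + 2]
7. n4.depth = "kr"  ["kr"]
8. n5.sig = "pz"  [terminal]
9. n6.sig = "nv"  [terminal]
10. n7.sig = "py"  [terminal]
11. n4.lab = false  [S.key > 4]
12. n4.val = -4  [S.key - 8]
13. n2.key = "pk"  ["pk"]
14. n2.lab = true  [S.lab == false]
15. n2.sig = 11  [S.val * 2 + 19]
16. n8.env = true  [terminal]
17. n0.lab = true  [A.lab == true]
18. n0.val = 9  [(if A.lab then A.sig else S.key) - 2]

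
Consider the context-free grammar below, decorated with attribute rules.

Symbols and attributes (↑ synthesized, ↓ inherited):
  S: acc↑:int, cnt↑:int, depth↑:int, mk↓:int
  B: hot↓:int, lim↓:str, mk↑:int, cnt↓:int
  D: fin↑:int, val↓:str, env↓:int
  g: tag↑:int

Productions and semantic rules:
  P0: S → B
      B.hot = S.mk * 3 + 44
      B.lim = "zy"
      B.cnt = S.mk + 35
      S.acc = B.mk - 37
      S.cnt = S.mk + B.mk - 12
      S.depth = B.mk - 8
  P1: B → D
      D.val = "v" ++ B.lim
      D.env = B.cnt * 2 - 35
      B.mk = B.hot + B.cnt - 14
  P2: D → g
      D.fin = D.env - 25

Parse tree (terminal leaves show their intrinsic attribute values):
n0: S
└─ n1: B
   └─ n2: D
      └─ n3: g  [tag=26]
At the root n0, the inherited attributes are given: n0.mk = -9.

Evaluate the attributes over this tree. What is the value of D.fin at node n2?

-8

1. n0.mk = -9  [given at root]
2. n1.hot = 17  [S.mk * 3 + 44]
3. n1.lim = "zy"  ["zy"]
4. n1.cnt = 26  [S.mk + 35]
5. n2.val = "vzy"  ["v" ++ B.lim]
6. n2.env = 17  [B.cnt * 2 - 35]
7. n3.tag = 26  [terminal]
8. n2.fin = -8  [D.env - 25]
9. n1.mk = 29  [B.hot + B.cnt - 14]
10. n0.acc = -8  [B.mk - 37]
11. n0.cnt = 8  [S.mk + B.mk - 12]
12. n0.depth = 21  [B.mk - 8]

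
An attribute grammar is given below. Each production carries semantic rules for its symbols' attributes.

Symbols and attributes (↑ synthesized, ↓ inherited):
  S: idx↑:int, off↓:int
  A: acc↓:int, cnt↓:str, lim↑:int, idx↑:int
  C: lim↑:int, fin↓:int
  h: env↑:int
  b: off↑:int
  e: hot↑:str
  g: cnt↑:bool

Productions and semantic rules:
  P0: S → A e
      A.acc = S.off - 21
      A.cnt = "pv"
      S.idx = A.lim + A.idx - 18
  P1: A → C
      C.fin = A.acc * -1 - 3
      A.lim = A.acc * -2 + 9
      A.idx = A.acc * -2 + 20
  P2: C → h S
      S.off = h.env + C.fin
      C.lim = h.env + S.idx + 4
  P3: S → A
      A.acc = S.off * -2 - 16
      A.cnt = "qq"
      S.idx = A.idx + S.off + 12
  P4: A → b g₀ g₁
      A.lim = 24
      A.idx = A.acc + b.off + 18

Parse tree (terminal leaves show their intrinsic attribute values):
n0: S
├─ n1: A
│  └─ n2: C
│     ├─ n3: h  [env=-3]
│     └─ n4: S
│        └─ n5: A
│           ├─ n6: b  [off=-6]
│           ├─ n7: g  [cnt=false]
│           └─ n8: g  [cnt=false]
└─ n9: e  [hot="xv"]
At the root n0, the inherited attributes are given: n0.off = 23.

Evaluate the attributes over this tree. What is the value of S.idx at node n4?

1. n0.off = 23  [given at root]
2. n1.acc = 2  [S.off - 21]
3. n1.cnt = "pv"  ["pv"]
4. n2.fin = -5  [A.acc * -1 - 3]
5. n3.env = -3  [terminal]
6. n4.off = -8  [h.env + C.fin]
7. n5.acc = 0  [S.off * -2 - 16]
8. n5.cnt = "qq"  ["qq"]
9. n6.off = -6  [terminal]
10. n7.cnt = false  [terminal]
11. n8.cnt = false  [terminal]
12. n5.lim = 24  [24]
13. n5.idx = 12  [A.acc + b.off + 18]
14. n4.idx = 16  [A.idx + S.off + 12]
15. n2.lim = 17  [h.env + S.idx + 4]
16. n1.lim = 5  [A.acc * -2 + 9]
17. n1.idx = 16  [A.acc * -2 + 20]
18. n9.hot = "xv"  [terminal]
19. n0.idx = 3  [A.lim + A.idx - 18]

16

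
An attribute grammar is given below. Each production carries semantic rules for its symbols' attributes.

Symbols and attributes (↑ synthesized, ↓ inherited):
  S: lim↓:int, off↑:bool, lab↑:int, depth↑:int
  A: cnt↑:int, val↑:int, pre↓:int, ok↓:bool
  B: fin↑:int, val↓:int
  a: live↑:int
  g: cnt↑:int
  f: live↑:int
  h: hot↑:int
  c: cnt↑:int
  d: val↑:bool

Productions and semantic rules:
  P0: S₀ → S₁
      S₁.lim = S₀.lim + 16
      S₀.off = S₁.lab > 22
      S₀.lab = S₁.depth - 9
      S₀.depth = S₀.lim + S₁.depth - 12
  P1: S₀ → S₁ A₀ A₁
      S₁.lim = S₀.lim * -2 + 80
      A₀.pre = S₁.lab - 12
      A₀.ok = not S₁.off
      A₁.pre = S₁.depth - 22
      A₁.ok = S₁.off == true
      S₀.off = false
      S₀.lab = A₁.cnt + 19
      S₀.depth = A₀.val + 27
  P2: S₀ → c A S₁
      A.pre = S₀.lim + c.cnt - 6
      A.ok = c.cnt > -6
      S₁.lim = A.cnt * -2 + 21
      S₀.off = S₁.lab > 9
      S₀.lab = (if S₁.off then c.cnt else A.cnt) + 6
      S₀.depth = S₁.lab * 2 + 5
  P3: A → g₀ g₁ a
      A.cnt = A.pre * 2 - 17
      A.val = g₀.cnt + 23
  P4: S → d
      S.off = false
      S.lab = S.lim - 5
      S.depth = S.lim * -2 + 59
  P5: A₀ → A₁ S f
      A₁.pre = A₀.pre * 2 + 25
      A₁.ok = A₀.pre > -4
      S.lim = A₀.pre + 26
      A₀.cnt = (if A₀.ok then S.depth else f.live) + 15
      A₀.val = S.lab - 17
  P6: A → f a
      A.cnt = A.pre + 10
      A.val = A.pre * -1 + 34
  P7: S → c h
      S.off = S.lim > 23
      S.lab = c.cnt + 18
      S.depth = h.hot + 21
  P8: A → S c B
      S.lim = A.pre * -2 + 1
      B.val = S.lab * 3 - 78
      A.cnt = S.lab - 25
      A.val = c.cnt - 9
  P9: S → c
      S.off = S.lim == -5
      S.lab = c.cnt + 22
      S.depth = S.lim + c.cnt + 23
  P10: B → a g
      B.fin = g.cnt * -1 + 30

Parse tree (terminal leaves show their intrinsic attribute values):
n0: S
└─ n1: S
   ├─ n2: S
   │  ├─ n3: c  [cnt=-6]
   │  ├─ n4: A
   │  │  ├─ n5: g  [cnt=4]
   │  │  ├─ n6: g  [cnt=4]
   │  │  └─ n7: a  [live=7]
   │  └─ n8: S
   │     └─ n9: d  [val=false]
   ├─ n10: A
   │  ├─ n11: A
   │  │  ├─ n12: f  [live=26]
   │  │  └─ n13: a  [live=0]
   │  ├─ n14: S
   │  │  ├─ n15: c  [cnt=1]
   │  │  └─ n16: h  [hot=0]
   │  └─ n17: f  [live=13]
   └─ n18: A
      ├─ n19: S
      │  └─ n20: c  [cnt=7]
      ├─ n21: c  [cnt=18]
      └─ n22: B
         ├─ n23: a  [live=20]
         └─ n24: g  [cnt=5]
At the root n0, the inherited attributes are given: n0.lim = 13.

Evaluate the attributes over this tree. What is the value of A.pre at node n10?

-3

1. n0.lim = 13  [given at root]
2. n1.lim = 29  [S₀.lim + 16]
3. n2.lim = 22  [S₀.lim * -2 + 80]
4. n3.cnt = -6  [terminal]
5. n4.pre = 10  [S₀.lim + c.cnt - 6]
6. n4.ok = false  [c.cnt > -6]
7. n5.cnt = 4  [terminal]
8. n6.cnt = 4  [terminal]
9. n7.live = 7  [terminal]
10. n4.cnt = 3  [A.pre * 2 - 17]
11. n4.val = 27  [g₀.cnt + 23]
12. n8.lim = 15  [A.cnt * -2 + 21]
13. n9.val = false  [terminal]
14. n8.off = false  [false]
15. n8.lab = 10  [S.lim - 5]
16. n8.depth = 29  [S.lim * -2 + 59]
17. n2.off = true  [S₁.lab > 9]
18. n2.lab = 9  [(if S₁.off then c.cnt else A.cnt) + 6]
19. n2.depth = 25  [S₁.lab * 2 + 5]
20. n10.pre = -3  [S₁.lab - 12]
21. n10.ok = false  [not S₁.off]
22. n11.pre = 19  [A₀.pre * 2 + 25]
23. n11.ok = true  [A₀.pre > -4]
24. n12.live = 26  [terminal]
25. n13.live = 0  [terminal]
26. n11.cnt = 29  [A.pre + 10]
27. n11.val = 15  [A.pre * -1 + 34]
28. n14.lim = 23  [A₀.pre + 26]
29. n15.cnt = 1  [terminal]
30. n16.hot = 0  [terminal]
31. n14.off = false  [S.lim > 23]
32. n14.lab = 19  [c.cnt + 18]
33. n14.depth = 21  [h.hot + 21]
34. n17.live = 13  [terminal]
35. n10.cnt = 28  [(if A₀.ok then S.depth else f.live) + 15]
36. n10.val = 2  [S.lab - 17]
37. n18.pre = 3  [S₁.depth - 22]
38. n18.ok = true  [S₁.off == true]
39. n19.lim = -5  [A.pre * -2 + 1]
40. n20.cnt = 7  [terminal]
41. n19.off = true  [S.lim == -5]
42. n19.lab = 29  [c.cnt + 22]
43. n19.depth = 25  [S.lim + c.cnt + 23]
44. n21.cnt = 18  [terminal]
45. n22.val = 9  [S.lab * 3 - 78]
46. n23.live = 20  [terminal]
47. n24.cnt = 5  [terminal]
48. n22.fin = 25  [g.cnt * -1 + 30]
49. n18.cnt = 4  [S.lab - 25]
50. n18.val = 9  [c.cnt - 9]
51. n1.off = false  [false]
52. n1.lab = 23  [A₁.cnt + 19]
53. n1.depth = 29  [A₀.val + 27]
54. n0.off = true  [S₁.lab > 22]
55. n0.lab = 20  [S₁.depth - 9]
56. n0.depth = 30  [S₀.lim + S₁.depth - 12]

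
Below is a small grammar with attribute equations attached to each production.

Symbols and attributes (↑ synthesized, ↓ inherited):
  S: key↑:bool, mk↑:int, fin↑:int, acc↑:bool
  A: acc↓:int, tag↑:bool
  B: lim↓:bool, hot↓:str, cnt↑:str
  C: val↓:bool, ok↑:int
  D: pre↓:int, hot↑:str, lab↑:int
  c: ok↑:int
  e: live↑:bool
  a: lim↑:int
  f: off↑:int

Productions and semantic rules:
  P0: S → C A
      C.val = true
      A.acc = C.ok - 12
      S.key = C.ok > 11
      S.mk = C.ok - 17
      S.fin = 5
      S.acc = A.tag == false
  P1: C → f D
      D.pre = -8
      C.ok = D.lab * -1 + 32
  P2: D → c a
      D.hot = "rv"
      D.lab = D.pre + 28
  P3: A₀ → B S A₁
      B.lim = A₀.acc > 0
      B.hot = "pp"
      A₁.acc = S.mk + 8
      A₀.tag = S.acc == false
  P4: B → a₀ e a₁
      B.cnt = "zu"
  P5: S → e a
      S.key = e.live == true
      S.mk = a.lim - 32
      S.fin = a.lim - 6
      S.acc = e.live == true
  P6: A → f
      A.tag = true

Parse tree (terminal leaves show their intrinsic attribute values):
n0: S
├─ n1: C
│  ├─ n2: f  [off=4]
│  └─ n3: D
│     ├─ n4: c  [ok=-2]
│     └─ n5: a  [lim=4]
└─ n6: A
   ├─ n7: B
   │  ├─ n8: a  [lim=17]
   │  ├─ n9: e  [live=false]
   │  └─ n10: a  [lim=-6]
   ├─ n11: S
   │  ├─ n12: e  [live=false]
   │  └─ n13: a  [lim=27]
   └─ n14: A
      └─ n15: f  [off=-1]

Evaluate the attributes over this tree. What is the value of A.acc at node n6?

1. n1.val = true  [true]
2. n2.off = 4  [terminal]
3. n3.pre = -8  [-8]
4. n4.ok = -2  [terminal]
5. n5.lim = 4  [terminal]
6. n3.hot = "rv"  ["rv"]
7. n3.lab = 20  [D.pre + 28]
8. n1.ok = 12  [D.lab * -1 + 32]
9. n6.acc = 0  [C.ok - 12]
10. n7.lim = false  [A₀.acc > 0]
11. n7.hot = "pp"  ["pp"]
12. n8.lim = 17  [terminal]
13. n9.live = false  [terminal]
14. n10.lim = -6  [terminal]
15. n7.cnt = "zu"  ["zu"]
16. n12.live = false  [terminal]
17. n13.lim = 27  [terminal]
18. n11.key = false  [e.live == true]
19. n11.mk = -5  [a.lim - 32]
20. n11.fin = 21  [a.lim - 6]
21. n11.acc = false  [e.live == true]
22. n14.acc = 3  [S.mk + 8]
23. n15.off = -1  [terminal]
24. n14.tag = true  [true]
25. n6.tag = true  [S.acc == false]
26. n0.key = true  [C.ok > 11]
27. n0.mk = -5  [C.ok - 17]
28. n0.fin = 5  [5]
29. n0.acc = false  [A.tag == false]

0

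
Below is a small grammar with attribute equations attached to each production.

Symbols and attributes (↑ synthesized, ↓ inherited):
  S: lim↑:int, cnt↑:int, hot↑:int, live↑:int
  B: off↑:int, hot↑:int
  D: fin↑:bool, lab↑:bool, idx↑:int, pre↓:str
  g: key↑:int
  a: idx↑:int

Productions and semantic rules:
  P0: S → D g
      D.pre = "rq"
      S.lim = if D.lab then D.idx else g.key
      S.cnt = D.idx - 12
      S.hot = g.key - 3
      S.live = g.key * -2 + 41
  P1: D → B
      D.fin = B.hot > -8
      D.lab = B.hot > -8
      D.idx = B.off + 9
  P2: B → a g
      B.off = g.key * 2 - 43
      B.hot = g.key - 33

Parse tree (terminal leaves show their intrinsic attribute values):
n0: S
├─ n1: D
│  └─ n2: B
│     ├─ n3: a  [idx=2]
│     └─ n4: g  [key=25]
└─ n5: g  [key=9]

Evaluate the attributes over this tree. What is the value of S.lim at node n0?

9

1. n1.pre = "rq"  ["rq"]
2. n3.idx = 2  [terminal]
3. n4.key = 25  [terminal]
4. n2.off = 7  [g.key * 2 - 43]
5. n2.hot = -8  [g.key - 33]
6. n1.fin = false  [B.hot > -8]
7. n1.lab = false  [B.hot > -8]
8. n1.idx = 16  [B.off + 9]
9. n5.key = 9  [terminal]
10. n0.lim = 9  [if D.lab then D.idx else g.key]
11. n0.cnt = 4  [D.idx - 12]
12. n0.hot = 6  [g.key - 3]
13. n0.live = 23  [g.key * -2 + 41]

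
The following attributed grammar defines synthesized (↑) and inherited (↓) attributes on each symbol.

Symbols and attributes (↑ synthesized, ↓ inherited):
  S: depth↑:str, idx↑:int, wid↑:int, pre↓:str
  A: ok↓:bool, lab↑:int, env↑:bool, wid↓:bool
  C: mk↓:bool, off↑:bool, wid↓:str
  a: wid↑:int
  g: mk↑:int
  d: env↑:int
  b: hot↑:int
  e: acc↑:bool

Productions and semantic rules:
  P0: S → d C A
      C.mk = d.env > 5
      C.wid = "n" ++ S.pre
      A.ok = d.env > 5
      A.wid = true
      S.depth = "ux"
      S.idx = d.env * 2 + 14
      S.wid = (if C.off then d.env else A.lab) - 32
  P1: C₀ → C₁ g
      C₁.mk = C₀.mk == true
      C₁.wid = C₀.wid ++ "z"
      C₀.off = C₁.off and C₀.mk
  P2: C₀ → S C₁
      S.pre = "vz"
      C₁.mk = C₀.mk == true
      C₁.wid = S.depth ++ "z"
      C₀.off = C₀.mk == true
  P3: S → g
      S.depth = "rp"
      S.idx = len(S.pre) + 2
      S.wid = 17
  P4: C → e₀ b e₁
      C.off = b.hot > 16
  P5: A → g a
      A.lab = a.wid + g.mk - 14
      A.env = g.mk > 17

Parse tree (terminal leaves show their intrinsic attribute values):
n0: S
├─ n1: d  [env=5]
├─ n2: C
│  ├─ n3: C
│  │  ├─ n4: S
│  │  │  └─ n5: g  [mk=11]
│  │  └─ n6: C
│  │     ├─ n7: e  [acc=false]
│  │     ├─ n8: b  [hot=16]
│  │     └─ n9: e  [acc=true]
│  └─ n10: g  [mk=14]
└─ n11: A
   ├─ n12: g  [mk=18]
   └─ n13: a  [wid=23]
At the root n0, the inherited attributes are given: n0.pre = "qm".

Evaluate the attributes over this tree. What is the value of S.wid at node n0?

-5

1. n0.pre = "qm"  [given at root]
2. n1.env = 5  [terminal]
3. n2.mk = false  [d.env > 5]
4. n2.wid = "nqm"  ["n" ++ S.pre]
5. n3.mk = false  [C₀.mk == true]
6. n3.wid = "nqmz"  [C₀.wid ++ "z"]
7. n4.pre = "vz"  ["vz"]
8. n5.mk = 11  [terminal]
9. n4.depth = "rp"  ["rp"]
10. n4.idx = 4  [len(S.pre) + 2]
11. n4.wid = 17  [17]
12. n6.mk = false  [C₀.mk == true]
13. n6.wid = "rpz"  [S.depth ++ "z"]
14. n7.acc = false  [terminal]
15. n8.hot = 16  [terminal]
16. n9.acc = true  [terminal]
17. n6.off = false  [b.hot > 16]
18. n3.off = false  [C₀.mk == true]
19. n10.mk = 14  [terminal]
20. n2.off = false  [C₁.off and C₀.mk]
21. n11.ok = false  [d.env > 5]
22. n11.wid = true  [true]
23. n12.mk = 18  [terminal]
24. n13.wid = 23  [terminal]
25. n11.lab = 27  [a.wid + g.mk - 14]
26. n11.env = true  [g.mk > 17]
27. n0.depth = "ux"  ["ux"]
28. n0.idx = 24  [d.env * 2 + 14]
29. n0.wid = -5  [(if C.off then d.env else A.lab) - 32]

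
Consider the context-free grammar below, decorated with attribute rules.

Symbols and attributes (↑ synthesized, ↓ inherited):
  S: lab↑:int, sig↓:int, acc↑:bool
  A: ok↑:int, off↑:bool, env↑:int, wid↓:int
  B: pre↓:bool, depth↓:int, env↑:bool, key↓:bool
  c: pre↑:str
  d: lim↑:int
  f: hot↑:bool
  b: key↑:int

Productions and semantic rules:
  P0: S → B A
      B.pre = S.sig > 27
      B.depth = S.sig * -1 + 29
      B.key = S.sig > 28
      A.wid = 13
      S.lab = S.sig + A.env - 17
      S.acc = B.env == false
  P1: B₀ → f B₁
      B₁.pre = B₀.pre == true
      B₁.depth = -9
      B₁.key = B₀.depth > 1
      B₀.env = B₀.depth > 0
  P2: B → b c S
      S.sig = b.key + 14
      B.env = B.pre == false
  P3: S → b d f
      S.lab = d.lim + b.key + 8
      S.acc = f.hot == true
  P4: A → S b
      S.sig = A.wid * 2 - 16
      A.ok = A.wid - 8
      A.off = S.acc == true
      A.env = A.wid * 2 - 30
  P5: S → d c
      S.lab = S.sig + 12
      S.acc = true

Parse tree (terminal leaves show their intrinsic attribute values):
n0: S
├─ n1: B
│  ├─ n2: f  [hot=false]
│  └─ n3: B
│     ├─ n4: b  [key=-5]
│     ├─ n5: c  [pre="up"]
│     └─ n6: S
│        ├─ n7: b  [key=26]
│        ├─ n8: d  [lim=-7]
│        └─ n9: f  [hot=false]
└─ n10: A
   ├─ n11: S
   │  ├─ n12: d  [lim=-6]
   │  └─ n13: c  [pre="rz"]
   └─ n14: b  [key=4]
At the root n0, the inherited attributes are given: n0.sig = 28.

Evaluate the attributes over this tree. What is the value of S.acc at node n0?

false

1. n0.sig = 28  [given at root]
2. n1.pre = true  [S.sig > 27]
3. n1.depth = 1  [S.sig * -1 + 29]
4. n1.key = false  [S.sig > 28]
5. n2.hot = false  [terminal]
6. n3.pre = true  [B₀.pre == true]
7. n3.depth = -9  [-9]
8. n3.key = false  [B₀.depth > 1]
9. n4.key = -5  [terminal]
10. n5.pre = "up"  [terminal]
11. n6.sig = 9  [b.key + 14]
12. n7.key = 26  [terminal]
13. n8.lim = -7  [terminal]
14. n9.hot = false  [terminal]
15. n6.lab = 27  [d.lim + b.key + 8]
16. n6.acc = false  [f.hot == true]
17. n3.env = false  [B.pre == false]
18. n1.env = true  [B₀.depth > 0]
19. n10.wid = 13  [13]
20. n11.sig = 10  [A.wid * 2 - 16]
21. n12.lim = -6  [terminal]
22. n13.pre = "rz"  [terminal]
23. n11.lab = 22  [S.sig + 12]
24. n11.acc = true  [true]
25. n14.key = 4  [terminal]
26. n10.ok = 5  [A.wid - 8]
27. n10.off = true  [S.acc == true]
28. n10.env = -4  [A.wid * 2 - 30]
29. n0.lab = 7  [S.sig + A.env - 17]
30. n0.acc = false  [B.env == false]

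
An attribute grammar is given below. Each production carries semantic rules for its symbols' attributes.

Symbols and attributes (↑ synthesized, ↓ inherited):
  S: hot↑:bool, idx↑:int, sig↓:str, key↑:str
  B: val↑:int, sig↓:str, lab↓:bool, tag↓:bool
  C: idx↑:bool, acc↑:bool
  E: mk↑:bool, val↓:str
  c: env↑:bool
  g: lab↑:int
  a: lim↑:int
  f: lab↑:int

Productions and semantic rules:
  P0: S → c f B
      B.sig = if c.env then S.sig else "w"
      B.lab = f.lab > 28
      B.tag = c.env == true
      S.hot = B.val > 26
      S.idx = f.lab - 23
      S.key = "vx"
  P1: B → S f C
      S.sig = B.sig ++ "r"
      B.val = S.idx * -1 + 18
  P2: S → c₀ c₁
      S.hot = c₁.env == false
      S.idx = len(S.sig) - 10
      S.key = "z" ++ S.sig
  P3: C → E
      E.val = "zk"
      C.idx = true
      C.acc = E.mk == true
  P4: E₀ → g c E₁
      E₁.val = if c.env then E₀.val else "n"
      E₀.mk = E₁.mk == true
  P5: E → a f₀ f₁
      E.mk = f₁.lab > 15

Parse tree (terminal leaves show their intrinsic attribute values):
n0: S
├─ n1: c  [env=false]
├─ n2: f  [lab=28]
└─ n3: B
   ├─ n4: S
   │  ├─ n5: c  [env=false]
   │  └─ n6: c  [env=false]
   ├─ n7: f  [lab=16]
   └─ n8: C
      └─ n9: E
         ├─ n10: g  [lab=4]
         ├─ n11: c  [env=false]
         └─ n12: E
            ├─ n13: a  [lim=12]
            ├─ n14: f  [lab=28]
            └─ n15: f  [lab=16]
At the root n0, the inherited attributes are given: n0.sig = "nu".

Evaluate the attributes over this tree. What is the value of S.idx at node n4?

-8

1. n0.sig = "nu"  [given at root]
2. n1.env = false  [terminal]
3. n2.lab = 28  [terminal]
4. n3.sig = "w"  [if c.env then S.sig else "w"]
5. n3.lab = false  [f.lab > 28]
6. n3.tag = false  [c.env == true]
7. n4.sig = "wr"  [B.sig ++ "r"]
8. n5.env = false  [terminal]
9. n6.env = false  [terminal]
10. n4.hot = true  [c₁.env == false]
11. n4.idx = -8  [len(S.sig) - 10]
12. n4.key = "zwr"  ["z" ++ S.sig]
13. n7.lab = 16  [terminal]
14. n9.val = "zk"  ["zk"]
15. n10.lab = 4  [terminal]
16. n11.env = false  [terminal]
17. n12.val = "n"  [if c.env then E₀.val else "n"]
18. n13.lim = 12  [terminal]
19. n14.lab = 28  [terminal]
20. n15.lab = 16  [terminal]
21. n12.mk = true  [f₁.lab > 15]
22. n9.mk = true  [E₁.mk == true]
23. n8.idx = true  [true]
24. n8.acc = true  [E.mk == true]
25. n3.val = 26  [S.idx * -1 + 18]
26. n0.hot = false  [B.val > 26]
27. n0.idx = 5  [f.lab - 23]
28. n0.key = "vx"  ["vx"]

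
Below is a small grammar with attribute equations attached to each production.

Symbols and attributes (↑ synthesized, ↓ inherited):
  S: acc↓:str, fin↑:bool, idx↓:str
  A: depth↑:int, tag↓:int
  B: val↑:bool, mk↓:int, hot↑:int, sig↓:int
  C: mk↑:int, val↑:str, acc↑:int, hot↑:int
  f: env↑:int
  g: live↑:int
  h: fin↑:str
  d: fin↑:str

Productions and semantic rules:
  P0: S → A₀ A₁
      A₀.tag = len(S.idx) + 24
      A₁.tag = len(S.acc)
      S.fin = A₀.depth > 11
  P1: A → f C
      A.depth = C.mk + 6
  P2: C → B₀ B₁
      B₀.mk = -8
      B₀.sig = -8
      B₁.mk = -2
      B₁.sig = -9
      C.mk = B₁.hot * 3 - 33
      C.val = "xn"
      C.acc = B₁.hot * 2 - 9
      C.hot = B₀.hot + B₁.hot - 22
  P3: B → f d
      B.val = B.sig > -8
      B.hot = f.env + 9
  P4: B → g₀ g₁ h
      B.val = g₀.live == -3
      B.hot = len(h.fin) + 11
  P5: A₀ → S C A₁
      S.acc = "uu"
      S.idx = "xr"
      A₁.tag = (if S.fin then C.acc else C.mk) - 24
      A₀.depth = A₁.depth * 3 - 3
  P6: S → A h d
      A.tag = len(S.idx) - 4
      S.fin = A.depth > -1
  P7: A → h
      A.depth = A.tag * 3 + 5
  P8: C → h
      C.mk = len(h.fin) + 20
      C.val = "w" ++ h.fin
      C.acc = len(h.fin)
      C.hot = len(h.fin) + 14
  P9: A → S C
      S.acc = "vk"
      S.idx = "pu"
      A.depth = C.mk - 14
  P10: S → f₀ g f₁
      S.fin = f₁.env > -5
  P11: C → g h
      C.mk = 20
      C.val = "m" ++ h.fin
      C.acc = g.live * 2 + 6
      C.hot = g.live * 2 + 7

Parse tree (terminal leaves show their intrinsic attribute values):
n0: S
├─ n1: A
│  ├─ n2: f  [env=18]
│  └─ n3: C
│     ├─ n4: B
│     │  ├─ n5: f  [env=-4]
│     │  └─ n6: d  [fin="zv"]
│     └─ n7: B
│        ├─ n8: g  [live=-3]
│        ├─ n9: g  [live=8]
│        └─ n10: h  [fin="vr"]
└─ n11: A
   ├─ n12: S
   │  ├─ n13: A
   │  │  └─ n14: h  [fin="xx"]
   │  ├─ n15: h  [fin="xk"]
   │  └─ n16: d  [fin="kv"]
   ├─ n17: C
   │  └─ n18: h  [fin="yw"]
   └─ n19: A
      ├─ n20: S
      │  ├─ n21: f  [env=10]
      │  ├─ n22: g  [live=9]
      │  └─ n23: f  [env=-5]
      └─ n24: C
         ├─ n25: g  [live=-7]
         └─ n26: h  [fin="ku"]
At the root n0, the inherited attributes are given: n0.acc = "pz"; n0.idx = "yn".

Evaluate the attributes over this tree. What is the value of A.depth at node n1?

12

1. n0.acc = "pz"  [given at root]
2. n0.idx = "yn"  [given at root]
3. n1.tag = 26  [len(S.idx) + 24]
4. n2.env = 18  [terminal]
5. n4.mk = -8  [-8]
6. n4.sig = -8  [-8]
7. n5.env = -4  [terminal]
8. n6.fin = "zv"  [terminal]
9. n4.val = false  [B.sig > -8]
10. n4.hot = 5  [f.env + 9]
11. n7.mk = -2  [-2]
12. n7.sig = -9  [-9]
13. n8.live = -3  [terminal]
14. n9.live = 8  [terminal]
15. n10.fin = "vr"  [terminal]
16. n7.val = true  [g₀.live == -3]
17. n7.hot = 13  [len(h.fin) + 11]
18. n3.mk = 6  [B₁.hot * 3 - 33]
19. n3.val = "xn"  ["xn"]
20. n3.acc = 17  [B₁.hot * 2 - 9]
21. n3.hot = -4  [B₀.hot + B₁.hot - 22]
22. n1.depth = 12  [C.mk + 6]
23. n11.tag = 2  [len(S.acc)]
24. n12.acc = "uu"  ["uu"]
25. n12.idx = "xr"  ["xr"]
26. n13.tag = -2  [len(S.idx) - 4]
27. n14.fin = "xx"  [terminal]
28. n13.depth = -1  [A.tag * 3 + 5]
29. n15.fin = "xk"  [terminal]
30. n16.fin = "kv"  [terminal]
31. n12.fin = false  [A.depth > -1]
32. n18.fin = "yw"  [terminal]
33. n17.mk = 22  [len(h.fin) + 20]
34. n17.val = "wyw"  ["w" ++ h.fin]
35. n17.acc = 2  [len(h.fin)]
36. n17.hot = 16  [len(h.fin) + 14]
37. n19.tag = -2  [(if S.fin then C.acc else C.mk) - 24]
38. n20.acc = "vk"  ["vk"]
39. n20.idx = "pu"  ["pu"]
40. n21.env = 10  [terminal]
41. n22.live = 9  [terminal]
42. n23.env = -5  [terminal]
43. n20.fin = false  [f₁.env > -5]
44. n25.live = -7  [terminal]
45. n26.fin = "ku"  [terminal]
46. n24.mk = 20  [20]
47. n24.val = "mku"  ["m" ++ h.fin]
48. n24.acc = -8  [g.live * 2 + 6]
49. n24.hot = -7  [g.live * 2 + 7]
50. n19.depth = 6  [C.mk - 14]
51. n11.depth = 15  [A₁.depth * 3 - 3]
52. n0.fin = true  [A₀.depth > 11]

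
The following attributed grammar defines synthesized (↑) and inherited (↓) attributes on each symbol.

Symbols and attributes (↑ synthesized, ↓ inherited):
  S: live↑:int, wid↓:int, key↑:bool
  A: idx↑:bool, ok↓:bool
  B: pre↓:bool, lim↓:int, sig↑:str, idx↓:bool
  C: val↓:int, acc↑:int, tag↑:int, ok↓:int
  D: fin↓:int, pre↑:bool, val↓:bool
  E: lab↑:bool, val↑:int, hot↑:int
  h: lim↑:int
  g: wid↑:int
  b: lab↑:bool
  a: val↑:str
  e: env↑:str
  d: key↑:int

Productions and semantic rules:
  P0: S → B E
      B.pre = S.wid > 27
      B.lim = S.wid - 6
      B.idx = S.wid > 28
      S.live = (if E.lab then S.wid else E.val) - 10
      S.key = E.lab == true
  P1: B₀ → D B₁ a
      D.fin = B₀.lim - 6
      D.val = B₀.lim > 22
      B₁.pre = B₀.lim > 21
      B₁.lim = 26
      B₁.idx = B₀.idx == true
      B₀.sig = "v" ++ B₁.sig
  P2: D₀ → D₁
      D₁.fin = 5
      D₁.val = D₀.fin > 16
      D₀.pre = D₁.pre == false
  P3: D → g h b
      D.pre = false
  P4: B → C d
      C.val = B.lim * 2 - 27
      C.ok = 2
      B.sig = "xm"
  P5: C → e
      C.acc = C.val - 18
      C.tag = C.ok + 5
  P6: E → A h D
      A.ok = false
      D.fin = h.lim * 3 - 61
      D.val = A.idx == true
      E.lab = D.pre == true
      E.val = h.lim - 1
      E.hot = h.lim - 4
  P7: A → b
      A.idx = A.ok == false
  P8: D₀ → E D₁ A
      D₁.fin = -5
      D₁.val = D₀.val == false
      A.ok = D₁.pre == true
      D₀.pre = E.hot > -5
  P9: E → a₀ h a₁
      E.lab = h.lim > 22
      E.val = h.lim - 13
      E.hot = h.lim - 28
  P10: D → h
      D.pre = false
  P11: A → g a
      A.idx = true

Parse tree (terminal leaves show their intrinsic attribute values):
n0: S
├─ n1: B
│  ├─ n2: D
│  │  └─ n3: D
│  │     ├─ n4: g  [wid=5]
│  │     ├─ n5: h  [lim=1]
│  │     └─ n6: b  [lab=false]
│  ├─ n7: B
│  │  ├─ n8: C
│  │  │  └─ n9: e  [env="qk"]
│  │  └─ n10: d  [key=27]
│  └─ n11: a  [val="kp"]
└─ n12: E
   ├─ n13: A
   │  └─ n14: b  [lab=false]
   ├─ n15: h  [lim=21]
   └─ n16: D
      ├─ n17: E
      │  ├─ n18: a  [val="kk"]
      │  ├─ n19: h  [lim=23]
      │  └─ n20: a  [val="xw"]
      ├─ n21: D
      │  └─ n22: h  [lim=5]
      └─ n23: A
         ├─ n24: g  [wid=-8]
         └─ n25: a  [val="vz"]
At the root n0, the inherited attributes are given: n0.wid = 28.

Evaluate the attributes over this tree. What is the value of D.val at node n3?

1. n0.wid = 28  [given at root]
2. n1.pre = true  [S.wid > 27]
3. n1.lim = 22  [S.wid - 6]
4. n1.idx = false  [S.wid > 28]
5. n2.fin = 16  [B₀.lim - 6]
6. n2.val = false  [B₀.lim > 22]
7. n3.fin = 5  [5]
8. n3.val = false  [D₀.fin > 16]
9. n4.wid = 5  [terminal]
10. n5.lim = 1  [terminal]
11. n6.lab = false  [terminal]
12. n3.pre = false  [false]
13. n2.pre = true  [D₁.pre == false]
14. n7.pre = true  [B₀.lim > 21]
15. n7.lim = 26  [26]
16. n7.idx = false  [B₀.idx == true]
17. n8.val = 25  [B.lim * 2 - 27]
18. n8.ok = 2  [2]
19. n9.env = "qk"  [terminal]
20. n8.acc = 7  [C.val - 18]
21. n8.tag = 7  [C.ok + 5]
22. n10.key = 27  [terminal]
23. n7.sig = "xm"  ["xm"]
24. n11.val = "kp"  [terminal]
25. n1.sig = "vxm"  ["v" ++ B₁.sig]
26. n13.ok = false  [false]
27. n14.lab = false  [terminal]
28. n13.idx = true  [A.ok == false]
29. n15.lim = 21  [terminal]
30. n16.fin = 2  [h.lim * 3 - 61]
31. n16.val = true  [A.idx == true]
32. n18.val = "kk"  [terminal]
33. n19.lim = 23  [terminal]
34. n20.val = "xw"  [terminal]
35. n17.lab = true  [h.lim > 22]
36. n17.val = 10  [h.lim - 13]
37. n17.hot = -5  [h.lim - 28]
38. n21.fin = -5  [-5]
39. n21.val = false  [D₀.val == false]
40. n22.lim = 5  [terminal]
41. n21.pre = false  [false]
42. n23.ok = false  [D₁.pre == true]
43. n24.wid = -8  [terminal]
44. n25.val = "vz"  [terminal]
45. n23.idx = true  [true]
46. n16.pre = false  [E.hot > -5]
47. n12.lab = false  [D.pre == true]
48. n12.val = 20  [h.lim - 1]
49. n12.hot = 17  [h.lim - 4]
50. n0.live = 10  [(if E.lab then S.wid else E.val) - 10]
51. n0.key = false  [E.lab == true]

false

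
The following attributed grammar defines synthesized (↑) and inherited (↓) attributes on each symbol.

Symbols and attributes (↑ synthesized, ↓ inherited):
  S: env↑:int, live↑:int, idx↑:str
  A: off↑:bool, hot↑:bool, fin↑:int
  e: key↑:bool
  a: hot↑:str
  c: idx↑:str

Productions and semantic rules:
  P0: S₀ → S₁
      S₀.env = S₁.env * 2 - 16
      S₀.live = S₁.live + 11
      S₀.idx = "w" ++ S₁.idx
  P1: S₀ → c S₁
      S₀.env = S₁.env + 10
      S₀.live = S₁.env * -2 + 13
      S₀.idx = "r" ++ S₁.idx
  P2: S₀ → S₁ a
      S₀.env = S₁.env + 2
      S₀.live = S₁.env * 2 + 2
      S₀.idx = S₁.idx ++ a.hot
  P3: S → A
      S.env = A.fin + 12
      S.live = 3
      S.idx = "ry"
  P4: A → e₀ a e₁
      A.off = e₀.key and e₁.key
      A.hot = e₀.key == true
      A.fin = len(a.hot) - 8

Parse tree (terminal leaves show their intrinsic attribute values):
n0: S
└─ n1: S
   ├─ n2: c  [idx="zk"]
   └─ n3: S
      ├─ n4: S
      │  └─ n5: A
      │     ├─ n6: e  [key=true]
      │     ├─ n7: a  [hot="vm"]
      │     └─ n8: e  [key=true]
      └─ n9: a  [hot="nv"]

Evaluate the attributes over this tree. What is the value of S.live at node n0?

8

1. n2.idx = "zk"  [terminal]
2. n6.key = true  [terminal]
3. n7.hot = "vm"  [terminal]
4. n8.key = true  [terminal]
5. n5.off = true  [e₀.key and e₁.key]
6. n5.hot = true  [e₀.key == true]
7. n5.fin = -6  [len(a.hot) - 8]
8. n4.env = 6  [A.fin + 12]
9. n4.live = 3  [3]
10. n4.idx = "ry"  ["ry"]
11. n9.hot = "nv"  [terminal]
12. n3.env = 8  [S₁.env + 2]
13. n3.live = 14  [S₁.env * 2 + 2]
14. n3.idx = "rynv"  [S₁.idx ++ a.hot]
15. n1.env = 18  [S₁.env + 10]
16. n1.live = -3  [S₁.env * -2 + 13]
17. n1.idx = "rrynv"  ["r" ++ S₁.idx]
18. n0.env = 20  [S₁.env * 2 - 16]
19. n0.live = 8  [S₁.live + 11]
20. n0.idx = "wrrynv"  ["w" ++ S₁.idx]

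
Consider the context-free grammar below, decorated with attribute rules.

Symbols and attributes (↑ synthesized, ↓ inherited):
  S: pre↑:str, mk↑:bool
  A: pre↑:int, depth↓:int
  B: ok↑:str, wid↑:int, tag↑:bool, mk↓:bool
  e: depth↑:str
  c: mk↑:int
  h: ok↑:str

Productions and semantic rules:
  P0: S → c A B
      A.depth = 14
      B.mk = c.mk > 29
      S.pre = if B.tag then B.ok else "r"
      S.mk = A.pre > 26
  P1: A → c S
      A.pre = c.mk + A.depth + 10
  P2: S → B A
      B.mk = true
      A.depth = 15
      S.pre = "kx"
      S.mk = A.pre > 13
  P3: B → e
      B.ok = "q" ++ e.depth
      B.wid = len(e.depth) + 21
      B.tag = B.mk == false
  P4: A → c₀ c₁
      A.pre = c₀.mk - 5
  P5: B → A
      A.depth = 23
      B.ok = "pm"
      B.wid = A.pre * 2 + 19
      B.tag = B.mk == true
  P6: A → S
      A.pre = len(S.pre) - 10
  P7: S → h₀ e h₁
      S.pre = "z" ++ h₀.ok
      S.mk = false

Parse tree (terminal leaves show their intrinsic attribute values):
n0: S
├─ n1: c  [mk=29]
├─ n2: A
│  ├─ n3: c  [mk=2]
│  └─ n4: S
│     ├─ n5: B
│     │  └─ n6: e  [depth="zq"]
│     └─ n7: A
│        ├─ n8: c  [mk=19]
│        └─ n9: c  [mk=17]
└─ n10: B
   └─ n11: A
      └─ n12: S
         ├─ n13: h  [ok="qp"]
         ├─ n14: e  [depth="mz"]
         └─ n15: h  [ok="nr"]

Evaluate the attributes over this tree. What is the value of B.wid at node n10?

1. n1.mk = 29  [terminal]
2. n2.depth = 14  [14]
3. n3.mk = 2  [terminal]
4. n5.mk = true  [true]
5. n6.depth = "zq"  [terminal]
6. n5.ok = "qzq"  ["q" ++ e.depth]
7. n5.wid = 23  [len(e.depth) + 21]
8. n5.tag = false  [B.mk == false]
9. n7.depth = 15  [15]
10. n8.mk = 19  [terminal]
11. n9.mk = 17  [terminal]
12. n7.pre = 14  [c₀.mk - 5]
13. n4.pre = "kx"  ["kx"]
14. n4.mk = true  [A.pre > 13]
15. n2.pre = 26  [c.mk + A.depth + 10]
16. n10.mk = false  [c.mk > 29]
17. n11.depth = 23  [23]
18. n13.ok = "qp"  [terminal]
19. n14.depth = "mz"  [terminal]
20. n15.ok = "nr"  [terminal]
21. n12.pre = "zqp"  ["z" ++ h₀.ok]
22. n12.mk = false  [false]
23. n11.pre = -7  [len(S.pre) - 10]
24. n10.ok = "pm"  ["pm"]
25. n10.wid = 5  [A.pre * 2 + 19]
26. n10.tag = false  [B.mk == true]
27. n0.pre = "r"  [if B.tag then B.ok else "r"]
28. n0.mk = false  [A.pre > 26]

5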